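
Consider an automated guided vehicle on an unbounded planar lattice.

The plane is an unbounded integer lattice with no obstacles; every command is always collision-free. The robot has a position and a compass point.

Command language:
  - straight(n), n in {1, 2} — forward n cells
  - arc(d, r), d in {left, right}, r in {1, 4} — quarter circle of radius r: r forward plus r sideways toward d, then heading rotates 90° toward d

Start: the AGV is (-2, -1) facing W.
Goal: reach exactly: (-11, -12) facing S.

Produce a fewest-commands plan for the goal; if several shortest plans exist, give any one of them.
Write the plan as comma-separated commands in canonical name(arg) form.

begin: (-2, -1) facing W
1. arc(left, 1) → (-3, -2) facing S
2. straight(2) → (-3, -4) facing S
3. arc(right, 4) → (-7, -8) facing W
4. arc(left, 4) → (-11, -12) facing S
minimal: 4 command(s), checked below 4.

arc(left, 1), straight(2), arc(right, 4), arc(left, 4)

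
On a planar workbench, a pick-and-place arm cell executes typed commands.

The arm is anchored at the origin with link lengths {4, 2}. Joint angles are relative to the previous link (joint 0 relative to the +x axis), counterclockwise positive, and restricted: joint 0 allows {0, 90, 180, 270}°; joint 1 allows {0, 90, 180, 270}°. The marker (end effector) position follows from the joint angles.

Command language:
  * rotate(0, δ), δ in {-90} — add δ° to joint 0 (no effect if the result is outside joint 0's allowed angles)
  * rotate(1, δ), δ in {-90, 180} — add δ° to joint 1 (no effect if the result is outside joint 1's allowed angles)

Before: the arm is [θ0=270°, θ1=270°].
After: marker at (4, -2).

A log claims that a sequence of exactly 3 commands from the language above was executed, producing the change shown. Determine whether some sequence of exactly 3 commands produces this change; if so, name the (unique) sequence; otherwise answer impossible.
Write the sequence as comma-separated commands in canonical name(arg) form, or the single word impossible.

initial: [θ0=270°, θ1=270°]
[1] after rotate(0, -90): [θ0=180°, θ1=270°]
[2] after rotate(0, -90): [θ0=90°, θ1=270°]
[3] after rotate(0, -90): [θ0=0°, θ1=270°]
uniquely the one of 27 3-step routes that fits.

rotate(0, -90), rotate(0, -90), rotate(0, -90)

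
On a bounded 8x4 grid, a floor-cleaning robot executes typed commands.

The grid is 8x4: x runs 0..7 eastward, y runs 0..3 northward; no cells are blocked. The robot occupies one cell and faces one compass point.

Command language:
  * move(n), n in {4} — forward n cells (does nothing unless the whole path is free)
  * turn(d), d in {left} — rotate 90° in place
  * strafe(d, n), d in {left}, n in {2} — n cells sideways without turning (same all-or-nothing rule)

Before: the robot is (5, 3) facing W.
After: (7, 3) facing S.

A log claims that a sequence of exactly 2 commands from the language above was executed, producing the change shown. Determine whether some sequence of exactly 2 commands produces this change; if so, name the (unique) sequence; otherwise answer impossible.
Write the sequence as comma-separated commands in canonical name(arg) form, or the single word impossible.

key: order matters: swapping turn(left) and strafe(left, 2) lands elsewhere
from: (5, 3) facing W
1. turn(left) → (5, 3) facing S
2. strafe(left, 2) → (7, 3) facing S
no other 2-command option fits: unique.

turn(left), strafe(left, 2)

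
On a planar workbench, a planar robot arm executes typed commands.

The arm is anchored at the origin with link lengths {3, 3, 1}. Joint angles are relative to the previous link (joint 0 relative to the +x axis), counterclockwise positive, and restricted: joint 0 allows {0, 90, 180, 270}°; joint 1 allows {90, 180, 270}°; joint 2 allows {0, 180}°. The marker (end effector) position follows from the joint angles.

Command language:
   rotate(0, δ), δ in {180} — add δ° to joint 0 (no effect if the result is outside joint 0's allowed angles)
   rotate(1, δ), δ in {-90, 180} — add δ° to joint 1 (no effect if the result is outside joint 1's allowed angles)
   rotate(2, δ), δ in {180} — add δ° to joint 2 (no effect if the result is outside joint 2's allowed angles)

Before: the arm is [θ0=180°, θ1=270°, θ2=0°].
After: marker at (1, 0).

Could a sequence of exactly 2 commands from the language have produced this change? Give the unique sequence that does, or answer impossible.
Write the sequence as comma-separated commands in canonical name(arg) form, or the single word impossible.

rotate(1, -90), rotate(1, 180)

key: running rotate(1, 180) before rotate(1, -90) would end elsewhere — order is forced
start: [θ0=180°, θ1=270°, θ2=0°]
step 1 (rotate(1, -90)): [θ0=180°, θ1=180°, θ2=0°]
step 2 (rotate(1, 180)): [θ0=180°, θ1=180°, θ2=0°]
all 16 alternatives checked — unique.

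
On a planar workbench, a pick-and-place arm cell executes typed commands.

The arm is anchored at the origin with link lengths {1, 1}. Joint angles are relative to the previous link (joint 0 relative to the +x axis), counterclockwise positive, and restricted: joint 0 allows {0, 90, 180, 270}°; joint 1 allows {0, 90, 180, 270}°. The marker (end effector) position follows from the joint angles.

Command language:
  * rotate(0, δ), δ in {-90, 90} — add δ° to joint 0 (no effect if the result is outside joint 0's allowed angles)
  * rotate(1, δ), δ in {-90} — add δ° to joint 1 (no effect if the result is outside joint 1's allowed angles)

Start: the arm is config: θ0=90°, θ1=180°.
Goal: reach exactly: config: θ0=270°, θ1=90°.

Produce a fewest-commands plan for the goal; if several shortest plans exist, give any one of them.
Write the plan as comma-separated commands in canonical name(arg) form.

rotate(0, -90), rotate(0, -90), rotate(1, -90)

initial: config: θ0=90°, θ1=180°
step 1 (rotate(0, -90)): config: θ0=0°, θ1=180°
step 2 (rotate(0, -90)): config: θ0=270°, θ1=180°
step 3 (rotate(1, -90)): config: θ0=270°, θ1=90°
no 2-step plan works, so 3 is optimal.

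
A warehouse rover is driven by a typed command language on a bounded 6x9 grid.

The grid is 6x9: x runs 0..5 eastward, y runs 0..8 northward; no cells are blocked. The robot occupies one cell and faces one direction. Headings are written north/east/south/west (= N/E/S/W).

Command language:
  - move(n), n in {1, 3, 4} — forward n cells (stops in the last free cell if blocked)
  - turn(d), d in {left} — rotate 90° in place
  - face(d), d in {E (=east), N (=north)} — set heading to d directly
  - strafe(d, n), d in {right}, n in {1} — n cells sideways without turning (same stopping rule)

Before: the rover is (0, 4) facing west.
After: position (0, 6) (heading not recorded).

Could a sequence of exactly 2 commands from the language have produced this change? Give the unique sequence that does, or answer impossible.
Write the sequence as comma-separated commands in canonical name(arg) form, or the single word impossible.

from: (0, 4) facing west
[1] after strafe(right, 1): (0, 5) facing west
[2] after strafe(right, 1): (0, 6) facing west
all 49 alternatives checked — unique.

strafe(right, 1), strafe(right, 1)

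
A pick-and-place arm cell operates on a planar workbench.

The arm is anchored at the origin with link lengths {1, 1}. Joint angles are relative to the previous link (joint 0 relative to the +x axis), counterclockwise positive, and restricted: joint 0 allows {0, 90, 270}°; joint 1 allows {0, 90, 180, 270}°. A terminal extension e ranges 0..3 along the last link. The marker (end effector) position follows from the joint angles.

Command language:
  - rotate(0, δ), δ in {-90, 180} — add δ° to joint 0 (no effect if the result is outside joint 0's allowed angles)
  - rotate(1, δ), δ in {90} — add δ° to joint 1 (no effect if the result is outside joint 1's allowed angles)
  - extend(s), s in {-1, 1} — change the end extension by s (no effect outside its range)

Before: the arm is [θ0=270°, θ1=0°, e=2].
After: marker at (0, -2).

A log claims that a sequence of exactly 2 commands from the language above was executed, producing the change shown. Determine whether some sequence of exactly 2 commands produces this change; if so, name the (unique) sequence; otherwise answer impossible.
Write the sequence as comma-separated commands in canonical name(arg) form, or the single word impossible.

from: [θ0=270°, θ1=0°, e=2]
step 1 (extend(-1)): [θ0=270°, θ1=0°, e=1]
step 2 (extend(-1)): [θ0=270°, θ1=0°, e=0]
no rival 2-sequence matches.

extend(-1), extend(-1)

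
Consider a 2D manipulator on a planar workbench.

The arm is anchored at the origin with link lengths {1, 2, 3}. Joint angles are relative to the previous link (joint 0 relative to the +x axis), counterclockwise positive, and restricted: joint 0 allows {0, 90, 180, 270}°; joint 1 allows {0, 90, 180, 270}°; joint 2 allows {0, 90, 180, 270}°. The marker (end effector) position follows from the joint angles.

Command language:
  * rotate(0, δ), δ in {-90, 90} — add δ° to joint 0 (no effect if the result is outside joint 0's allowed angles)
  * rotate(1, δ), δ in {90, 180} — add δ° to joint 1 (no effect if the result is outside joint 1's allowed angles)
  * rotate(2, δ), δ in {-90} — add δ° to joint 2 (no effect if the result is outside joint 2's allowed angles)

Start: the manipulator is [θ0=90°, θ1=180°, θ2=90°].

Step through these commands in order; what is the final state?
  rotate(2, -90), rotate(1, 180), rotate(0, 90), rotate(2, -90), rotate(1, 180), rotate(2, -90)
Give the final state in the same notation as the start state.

t0: [θ0=90°, θ1=180°, θ2=90°]
t=1 rotate(2, -90) ⇒ [θ0=90°, θ1=180°, θ2=0°]
t=2 rotate(1, 180) ⇒ [θ0=90°, θ1=0°, θ2=0°]
t=3 rotate(0, 90) ⇒ [θ0=180°, θ1=0°, θ2=0°]
t=4 rotate(2, -90) ⇒ [θ0=180°, θ1=0°, θ2=270°]
t=5 rotate(1, 180) ⇒ [θ0=180°, θ1=180°, θ2=270°]
t=6 rotate(2, -90) ⇒ [θ0=180°, θ1=180°, θ2=180°]

[θ0=180°, θ1=180°, θ2=180°]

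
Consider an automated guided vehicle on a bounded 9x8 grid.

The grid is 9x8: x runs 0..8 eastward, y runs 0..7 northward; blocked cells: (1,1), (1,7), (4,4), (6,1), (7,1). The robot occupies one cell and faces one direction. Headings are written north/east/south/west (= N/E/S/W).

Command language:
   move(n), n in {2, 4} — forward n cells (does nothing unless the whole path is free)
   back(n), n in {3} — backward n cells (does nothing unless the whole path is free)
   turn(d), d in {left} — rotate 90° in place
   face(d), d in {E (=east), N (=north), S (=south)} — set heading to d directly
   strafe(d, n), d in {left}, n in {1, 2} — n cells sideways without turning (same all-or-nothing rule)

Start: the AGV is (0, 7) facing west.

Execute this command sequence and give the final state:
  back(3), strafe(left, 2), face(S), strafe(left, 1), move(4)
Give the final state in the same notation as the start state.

start: (0, 7) facing west
[1] after back(3): (0, 7) facing west
[2] after strafe(left, 2): (0, 5) facing west
[3] after face(S): (0, 5) facing south
[4] after strafe(left, 1): (1, 5) facing south
[5] after move(4): (1, 5) facing south

(1, 5) facing south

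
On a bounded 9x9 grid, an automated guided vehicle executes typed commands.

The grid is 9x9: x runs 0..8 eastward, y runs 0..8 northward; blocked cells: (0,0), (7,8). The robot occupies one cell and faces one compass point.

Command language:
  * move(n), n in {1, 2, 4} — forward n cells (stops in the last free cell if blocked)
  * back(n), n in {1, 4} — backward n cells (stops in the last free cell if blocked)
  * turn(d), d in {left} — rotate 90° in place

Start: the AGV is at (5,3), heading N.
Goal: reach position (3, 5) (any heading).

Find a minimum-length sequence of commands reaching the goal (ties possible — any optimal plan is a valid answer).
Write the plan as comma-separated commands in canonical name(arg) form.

move(2), turn(left), move(2)

start: at (5,3), heading N
t=1 move(2) ⇒ at (5,5), heading N
t=2 turn(left) ⇒ at (5,5), heading W
t=3 move(2) ⇒ at (3,5), heading W
no 2-step plan works, so 3 is optimal.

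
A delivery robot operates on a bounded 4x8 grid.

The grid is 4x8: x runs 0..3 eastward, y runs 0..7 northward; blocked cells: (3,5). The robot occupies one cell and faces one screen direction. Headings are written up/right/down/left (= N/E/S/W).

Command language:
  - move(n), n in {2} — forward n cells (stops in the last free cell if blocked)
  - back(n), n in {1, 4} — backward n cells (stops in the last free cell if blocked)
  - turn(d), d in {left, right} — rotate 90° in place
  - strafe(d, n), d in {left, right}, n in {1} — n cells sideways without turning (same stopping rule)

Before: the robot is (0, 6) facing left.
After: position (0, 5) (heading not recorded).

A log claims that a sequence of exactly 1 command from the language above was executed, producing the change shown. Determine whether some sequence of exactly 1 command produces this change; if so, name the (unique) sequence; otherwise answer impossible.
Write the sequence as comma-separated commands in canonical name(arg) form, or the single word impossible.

strafe(left, 1)

initial: (0, 6) facing left
t=1 strafe(left, 1) ⇒ (0, 5) facing left
uniquely the one of 7 1-step routes that fits.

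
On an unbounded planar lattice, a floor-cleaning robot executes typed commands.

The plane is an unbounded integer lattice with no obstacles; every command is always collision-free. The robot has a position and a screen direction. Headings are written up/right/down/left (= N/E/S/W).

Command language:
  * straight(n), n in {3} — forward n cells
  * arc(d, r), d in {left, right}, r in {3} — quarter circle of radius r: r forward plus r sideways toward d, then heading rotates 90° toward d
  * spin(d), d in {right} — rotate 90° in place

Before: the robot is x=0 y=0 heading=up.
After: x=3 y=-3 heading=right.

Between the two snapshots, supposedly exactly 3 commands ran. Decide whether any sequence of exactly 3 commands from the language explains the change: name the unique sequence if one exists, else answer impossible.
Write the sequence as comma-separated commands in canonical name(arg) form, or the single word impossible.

spin(right), spin(right), arc(left, 3)

key: running arc(left, 3) before spin(right) would end elsewhere — order is forced
initial: x=0 y=0 heading=up
step 1 (spin(right)): x=0 y=0 heading=right
step 2 (spin(right)): x=0 y=0 heading=down
step 3 (arc(left, 3)): x=3 y=-3 heading=right
no rival 3-sequence matches.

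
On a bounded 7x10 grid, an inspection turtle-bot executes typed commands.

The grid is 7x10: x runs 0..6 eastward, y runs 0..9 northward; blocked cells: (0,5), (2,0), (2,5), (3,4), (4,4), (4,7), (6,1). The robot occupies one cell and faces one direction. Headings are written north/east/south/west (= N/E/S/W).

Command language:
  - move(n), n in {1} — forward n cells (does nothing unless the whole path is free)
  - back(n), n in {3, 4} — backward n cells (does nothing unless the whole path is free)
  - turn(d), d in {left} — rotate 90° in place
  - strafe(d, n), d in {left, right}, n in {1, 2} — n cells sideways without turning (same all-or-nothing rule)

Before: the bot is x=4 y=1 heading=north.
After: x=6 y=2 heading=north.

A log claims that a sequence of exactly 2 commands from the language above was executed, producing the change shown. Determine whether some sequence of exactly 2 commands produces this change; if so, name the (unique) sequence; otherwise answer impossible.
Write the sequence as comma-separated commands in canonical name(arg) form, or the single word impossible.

move(1), strafe(right, 2)

key: heading stays N — no command in the sequence turns
from: x=4 y=1 heading=north
t=1 move(1) ⇒ x=4 y=2 heading=north
t=2 strafe(right, 2) ⇒ x=6 y=2 heading=north
all 64 alternatives checked — unique.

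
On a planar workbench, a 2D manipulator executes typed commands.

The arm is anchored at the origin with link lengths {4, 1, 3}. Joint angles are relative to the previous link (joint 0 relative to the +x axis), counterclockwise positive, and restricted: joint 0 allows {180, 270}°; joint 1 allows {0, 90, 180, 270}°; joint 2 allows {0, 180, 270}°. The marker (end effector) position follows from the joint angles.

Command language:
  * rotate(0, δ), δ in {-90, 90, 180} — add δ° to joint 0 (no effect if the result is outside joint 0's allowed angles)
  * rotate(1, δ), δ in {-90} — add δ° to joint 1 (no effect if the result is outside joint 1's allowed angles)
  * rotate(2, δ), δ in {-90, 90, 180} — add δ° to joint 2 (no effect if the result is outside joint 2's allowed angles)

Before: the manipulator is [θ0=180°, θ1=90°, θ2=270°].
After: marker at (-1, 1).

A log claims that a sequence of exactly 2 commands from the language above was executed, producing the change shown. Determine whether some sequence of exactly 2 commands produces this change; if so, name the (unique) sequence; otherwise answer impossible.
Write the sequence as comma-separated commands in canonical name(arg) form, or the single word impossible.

begin: [θ0=180°, θ1=90°, θ2=270°]
[1] after rotate(1, -90): [θ0=180°, θ1=0°, θ2=270°]
[2] after rotate(1, -90): [θ0=180°, θ1=270°, θ2=270°]
all 49 alternatives checked — unique.

rotate(1, -90), rotate(1, -90)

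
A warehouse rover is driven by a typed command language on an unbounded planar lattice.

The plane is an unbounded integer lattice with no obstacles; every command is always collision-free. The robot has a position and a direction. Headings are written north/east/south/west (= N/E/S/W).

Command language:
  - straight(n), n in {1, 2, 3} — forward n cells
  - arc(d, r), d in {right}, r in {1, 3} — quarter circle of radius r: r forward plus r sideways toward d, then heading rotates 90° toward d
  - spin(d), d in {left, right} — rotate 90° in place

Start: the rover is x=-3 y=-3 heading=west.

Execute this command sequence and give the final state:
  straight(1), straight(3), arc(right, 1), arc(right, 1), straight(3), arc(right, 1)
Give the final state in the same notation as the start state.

x=-3 y=-2 heading=south

initial: x=-3 y=-3 heading=west
[1] after straight(1): x=-4 y=-3 heading=west
[2] after straight(3): x=-7 y=-3 heading=west
[3] after arc(right, 1): x=-8 y=-2 heading=north
[4] after arc(right, 1): x=-7 y=-1 heading=east
[5] after straight(3): x=-4 y=-1 heading=east
[6] after arc(right, 1): x=-3 y=-2 heading=south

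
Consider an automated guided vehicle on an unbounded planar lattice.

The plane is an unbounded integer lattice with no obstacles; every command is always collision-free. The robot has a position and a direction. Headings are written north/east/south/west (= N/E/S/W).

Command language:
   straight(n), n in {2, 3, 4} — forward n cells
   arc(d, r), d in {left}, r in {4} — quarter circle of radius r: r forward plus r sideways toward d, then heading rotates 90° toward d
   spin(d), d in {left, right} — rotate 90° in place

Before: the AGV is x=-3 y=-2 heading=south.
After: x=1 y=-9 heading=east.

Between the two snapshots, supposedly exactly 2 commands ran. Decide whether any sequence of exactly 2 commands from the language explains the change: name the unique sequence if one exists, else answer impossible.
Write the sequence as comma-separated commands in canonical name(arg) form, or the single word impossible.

key: position moved to (1,-9) AND the heading swung to E — translation plus rotation needed
from: x=-3 y=-2 heading=south
step 1 (straight(3)): x=-3 y=-5 heading=south
step 2 (arc(left, 4)): x=1 y=-9 heading=east
no other 2-command option fits: unique.

straight(3), arc(left, 4)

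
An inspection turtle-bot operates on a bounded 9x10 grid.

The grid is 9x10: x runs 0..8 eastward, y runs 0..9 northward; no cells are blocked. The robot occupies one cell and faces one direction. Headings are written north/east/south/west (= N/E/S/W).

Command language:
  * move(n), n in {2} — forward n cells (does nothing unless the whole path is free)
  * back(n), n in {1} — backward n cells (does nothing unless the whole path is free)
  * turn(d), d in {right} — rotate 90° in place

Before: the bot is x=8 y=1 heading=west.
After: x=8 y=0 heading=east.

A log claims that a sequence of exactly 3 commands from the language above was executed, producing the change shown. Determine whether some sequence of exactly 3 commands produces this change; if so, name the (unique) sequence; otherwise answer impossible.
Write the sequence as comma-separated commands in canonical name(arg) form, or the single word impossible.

key: position moved to (8,0) AND the heading swung to E — translation plus rotation needed
begin: x=8 y=1 heading=west
t=1 turn(right) ⇒ x=8 y=1 heading=north
t=2 back(1) ⇒ x=8 y=0 heading=north
t=3 turn(right) ⇒ x=8 y=0 heading=east
no other 3-command option fits: unique.

turn(right), back(1), turn(right)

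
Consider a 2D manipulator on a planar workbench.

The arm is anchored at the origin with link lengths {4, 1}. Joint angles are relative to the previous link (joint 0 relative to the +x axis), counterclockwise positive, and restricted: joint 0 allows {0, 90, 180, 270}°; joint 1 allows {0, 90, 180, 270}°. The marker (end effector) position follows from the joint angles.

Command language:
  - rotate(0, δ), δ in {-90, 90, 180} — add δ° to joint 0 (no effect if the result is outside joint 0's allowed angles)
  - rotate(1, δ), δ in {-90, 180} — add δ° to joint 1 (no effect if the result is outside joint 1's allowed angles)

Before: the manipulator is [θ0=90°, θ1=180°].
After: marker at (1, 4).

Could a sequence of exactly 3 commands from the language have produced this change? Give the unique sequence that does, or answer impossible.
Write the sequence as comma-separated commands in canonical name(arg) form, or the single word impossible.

initial: [θ0=90°, θ1=180°]
t=1 rotate(1, -90) ⇒ [θ0=90°, θ1=90°]
t=2 rotate(1, -90) ⇒ [θ0=90°, θ1=0°]
t=3 rotate(1, -90) ⇒ [θ0=90°, θ1=270°]
all 125 alternatives checked — unique.

rotate(1, -90), rotate(1, -90), rotate(1, -90)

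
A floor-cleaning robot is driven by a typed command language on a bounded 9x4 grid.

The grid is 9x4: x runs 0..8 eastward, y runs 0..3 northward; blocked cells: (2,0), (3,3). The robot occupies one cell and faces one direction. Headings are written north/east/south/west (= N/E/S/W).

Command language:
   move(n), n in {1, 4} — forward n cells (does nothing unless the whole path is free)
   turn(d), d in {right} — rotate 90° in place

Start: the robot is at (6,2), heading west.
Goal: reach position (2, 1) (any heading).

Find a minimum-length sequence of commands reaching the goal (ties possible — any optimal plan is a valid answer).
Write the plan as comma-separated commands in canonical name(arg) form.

from: at (6,2), heading west
[1] after move(4): at (2,2), heading west
[2] after turn(right): at (2,2), heading north
[3] after turn(right): at (2,2), heading east
[4] after turn(right): at (2,2), heading south
[5] after move(1): at (2,1), heading south
nothing shorter than 5 reaches the goal.

move(4), turn(right), turn(right), turn(right), move(1)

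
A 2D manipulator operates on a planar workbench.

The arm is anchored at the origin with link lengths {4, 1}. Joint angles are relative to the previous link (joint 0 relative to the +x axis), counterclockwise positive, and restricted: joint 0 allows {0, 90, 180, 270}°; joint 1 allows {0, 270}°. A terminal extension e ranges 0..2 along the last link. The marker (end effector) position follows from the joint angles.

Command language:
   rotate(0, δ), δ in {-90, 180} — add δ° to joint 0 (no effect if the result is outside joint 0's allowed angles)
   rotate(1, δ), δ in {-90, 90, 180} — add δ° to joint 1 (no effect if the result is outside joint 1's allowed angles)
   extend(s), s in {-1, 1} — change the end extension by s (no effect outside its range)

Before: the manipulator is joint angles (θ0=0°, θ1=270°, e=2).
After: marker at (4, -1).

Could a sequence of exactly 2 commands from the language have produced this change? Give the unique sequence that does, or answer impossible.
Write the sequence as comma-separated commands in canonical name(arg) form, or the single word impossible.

extend(-1), extend(-1)

start: joint angles (θ0=0°, θ1=270°, e=2)
1. extend(-1) → joint angles (θ0=0°, θ1=270°, e=1)
2. extend(-1) → joint angles (θ0=0°, θ1=270°, e=0)
all 49 alternatives checked — unique.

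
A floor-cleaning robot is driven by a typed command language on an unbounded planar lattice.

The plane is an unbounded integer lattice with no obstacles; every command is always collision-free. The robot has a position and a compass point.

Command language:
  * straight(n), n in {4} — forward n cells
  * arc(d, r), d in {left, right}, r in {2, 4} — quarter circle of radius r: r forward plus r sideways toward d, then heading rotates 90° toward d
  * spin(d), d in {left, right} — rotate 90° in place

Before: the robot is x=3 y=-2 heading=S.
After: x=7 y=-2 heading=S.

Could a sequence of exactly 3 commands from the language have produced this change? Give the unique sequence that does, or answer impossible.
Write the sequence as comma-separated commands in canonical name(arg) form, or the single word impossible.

key: still facing S at the end — net rotation zero over 3 steps
t0: x=3 y=-2 heading=S
1. spin(left) → x=3 y=-2 heading=E
2. straight(4) → x=7 y=-2 heading=E
3. spin(right) → x=7 y=-2 heading=S
no other 3-command option fits: unique.

spin(left), straight(4), spin(right)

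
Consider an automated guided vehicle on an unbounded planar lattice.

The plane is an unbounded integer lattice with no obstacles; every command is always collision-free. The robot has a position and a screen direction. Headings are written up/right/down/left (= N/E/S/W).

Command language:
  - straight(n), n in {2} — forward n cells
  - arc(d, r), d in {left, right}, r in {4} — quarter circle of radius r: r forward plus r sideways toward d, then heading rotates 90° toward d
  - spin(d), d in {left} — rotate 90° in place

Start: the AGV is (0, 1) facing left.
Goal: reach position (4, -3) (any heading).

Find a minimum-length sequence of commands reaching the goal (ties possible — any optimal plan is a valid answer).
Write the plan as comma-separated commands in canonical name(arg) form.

begin: (0, 1) facing left
1. spin(left) → (0, 1) facing down
2. arc(left, 4) → (4, -3) facing right
shorter routes all fall short; 2 is best.

spin(left), arc(left, 4)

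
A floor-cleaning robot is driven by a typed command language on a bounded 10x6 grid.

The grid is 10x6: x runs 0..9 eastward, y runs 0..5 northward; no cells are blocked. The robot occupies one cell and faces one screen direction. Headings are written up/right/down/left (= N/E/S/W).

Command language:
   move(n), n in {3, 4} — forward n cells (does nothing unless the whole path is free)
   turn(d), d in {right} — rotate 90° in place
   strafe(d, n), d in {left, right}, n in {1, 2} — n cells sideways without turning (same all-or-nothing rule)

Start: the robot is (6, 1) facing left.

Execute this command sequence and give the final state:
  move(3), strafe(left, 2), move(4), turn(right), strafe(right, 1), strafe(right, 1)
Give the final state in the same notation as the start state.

(5, 1) facing up

from: (6, 1) facing left
1. move(3) → (3, 1) facing left
2. strafe(left, 2) → (3, 1) facing left
3. move(4) → (3, 1) facing left
4. turn(right) → (3, 1) facing up
5. strafe(right, 1) → (4, 1) facing up
6. strafe(right, 1) → (5, 1) facing up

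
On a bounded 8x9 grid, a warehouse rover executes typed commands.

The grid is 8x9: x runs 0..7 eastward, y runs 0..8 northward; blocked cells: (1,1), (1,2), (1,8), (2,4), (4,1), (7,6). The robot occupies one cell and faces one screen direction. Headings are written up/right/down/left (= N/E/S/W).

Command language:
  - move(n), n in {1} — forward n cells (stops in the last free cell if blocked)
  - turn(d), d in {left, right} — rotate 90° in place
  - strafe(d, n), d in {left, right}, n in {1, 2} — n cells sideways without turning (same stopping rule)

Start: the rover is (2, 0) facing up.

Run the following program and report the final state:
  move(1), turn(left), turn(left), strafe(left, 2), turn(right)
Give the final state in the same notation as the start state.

t0: (2, 0) facing up
step 1 (move(1)): (2, 1) facing up
step 2 (turn(left)): (2, 1) facing left
step 3 (turn(left)): (2, 1) facing down
step 4 (strafe(left, 2)): (3, 1) facing down
step 5 (turn(right)): (3, 1) facing left

(3, 1) facing left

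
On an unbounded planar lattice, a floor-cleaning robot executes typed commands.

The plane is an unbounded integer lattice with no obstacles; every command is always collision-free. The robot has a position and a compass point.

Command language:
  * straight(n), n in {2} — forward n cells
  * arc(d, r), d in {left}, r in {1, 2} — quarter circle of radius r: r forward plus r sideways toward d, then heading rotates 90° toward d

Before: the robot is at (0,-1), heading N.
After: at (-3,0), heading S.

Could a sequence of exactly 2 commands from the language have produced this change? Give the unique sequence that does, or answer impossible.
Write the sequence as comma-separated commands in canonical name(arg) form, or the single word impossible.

key: order matters: swapping arc(left, 2) and arc(left, 1) lands elsewhere
from: at (0,-1), heading N
1. arc(left, 2) → at (-2,1), heading W
2. arc(left, 1) → at (-3,0), heading S
uniquely the one of 9 2-step routes that fits.

arc(left, 2), arc(left, 1)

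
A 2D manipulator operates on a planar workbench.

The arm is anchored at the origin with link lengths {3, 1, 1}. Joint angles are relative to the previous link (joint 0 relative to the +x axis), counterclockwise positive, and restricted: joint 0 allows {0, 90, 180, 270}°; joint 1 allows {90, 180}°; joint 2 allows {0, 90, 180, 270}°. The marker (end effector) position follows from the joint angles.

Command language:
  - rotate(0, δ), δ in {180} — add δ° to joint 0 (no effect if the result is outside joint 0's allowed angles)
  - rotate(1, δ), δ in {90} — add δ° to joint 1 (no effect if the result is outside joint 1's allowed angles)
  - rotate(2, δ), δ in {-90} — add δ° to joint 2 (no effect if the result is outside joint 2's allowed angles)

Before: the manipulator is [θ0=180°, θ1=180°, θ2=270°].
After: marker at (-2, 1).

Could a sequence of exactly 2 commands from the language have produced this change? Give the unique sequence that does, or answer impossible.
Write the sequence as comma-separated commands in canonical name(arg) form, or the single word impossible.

rotate(2, -90), rotate(2, -90)

initial: [θ0=180°, θ1=180°, θ2=270°]
1. rotate(2, -90) → [θ0=180°, θ1=180°, θ2=180°]
2. rotate(2, -90) → [θ0=180°, θ1=180°, θ2=90°]
no other 2-command option fits: unique.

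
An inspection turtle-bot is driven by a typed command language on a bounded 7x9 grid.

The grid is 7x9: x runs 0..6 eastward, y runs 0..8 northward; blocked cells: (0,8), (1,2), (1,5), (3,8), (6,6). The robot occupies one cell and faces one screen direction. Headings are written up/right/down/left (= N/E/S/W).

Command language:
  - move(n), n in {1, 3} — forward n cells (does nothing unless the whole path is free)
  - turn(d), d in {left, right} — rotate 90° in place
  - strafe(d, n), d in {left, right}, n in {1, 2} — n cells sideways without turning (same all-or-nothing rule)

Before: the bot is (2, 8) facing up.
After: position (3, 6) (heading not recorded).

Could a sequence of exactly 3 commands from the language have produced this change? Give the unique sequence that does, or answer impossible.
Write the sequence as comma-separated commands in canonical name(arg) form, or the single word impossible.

turn(right), strafe(right, 2), move(1)

key: running move(1) before turn(right) would end elsewhere — order is forced
from: (2, 8) facing up
[1] after turn(right): (2, 8) facing right
[2] after strafe(right, 2): (2, 6) facing right
[3] after move(1): (3, 6) facing right
uniquely the one of 512 3-step routes that fits.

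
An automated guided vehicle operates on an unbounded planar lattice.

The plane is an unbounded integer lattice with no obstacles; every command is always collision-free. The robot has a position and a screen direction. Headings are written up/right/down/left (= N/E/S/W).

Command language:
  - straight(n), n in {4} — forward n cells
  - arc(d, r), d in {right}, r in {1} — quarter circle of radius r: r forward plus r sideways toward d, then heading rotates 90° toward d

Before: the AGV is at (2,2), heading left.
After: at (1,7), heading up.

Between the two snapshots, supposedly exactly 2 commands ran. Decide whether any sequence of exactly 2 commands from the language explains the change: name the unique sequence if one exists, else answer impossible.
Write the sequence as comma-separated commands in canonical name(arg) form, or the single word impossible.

arc(right, 1), straight(4)

key: cell and facing (now N) both changed — the 2 commands mix motion and turning
from: at (2,2), heading left
[1] after arc(right, 1): at (1,3), heading up
[2] after straight(4): at (1,7), heading up
all 4 alternatives checked — unique.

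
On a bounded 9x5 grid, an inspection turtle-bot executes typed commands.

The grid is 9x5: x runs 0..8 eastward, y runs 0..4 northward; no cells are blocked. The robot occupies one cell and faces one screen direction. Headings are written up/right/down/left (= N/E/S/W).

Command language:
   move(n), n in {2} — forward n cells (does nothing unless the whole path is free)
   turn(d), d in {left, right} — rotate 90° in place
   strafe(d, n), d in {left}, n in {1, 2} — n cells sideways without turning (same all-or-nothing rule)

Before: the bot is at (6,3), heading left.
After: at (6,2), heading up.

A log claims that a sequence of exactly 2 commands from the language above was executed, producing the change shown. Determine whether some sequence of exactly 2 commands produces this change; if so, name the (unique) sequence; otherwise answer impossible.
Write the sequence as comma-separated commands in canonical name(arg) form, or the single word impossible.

strafe(left, 1), turn(right)

key: cell and facing (now N) both changed — the 2 commands mix motion and turning
from: at (6,3), heading left
step 1 (strafe(left, 1)): at (6,2), heading left
step 2 (turn(right)): at (6,2), heading up
no other 2-command option fits: unique.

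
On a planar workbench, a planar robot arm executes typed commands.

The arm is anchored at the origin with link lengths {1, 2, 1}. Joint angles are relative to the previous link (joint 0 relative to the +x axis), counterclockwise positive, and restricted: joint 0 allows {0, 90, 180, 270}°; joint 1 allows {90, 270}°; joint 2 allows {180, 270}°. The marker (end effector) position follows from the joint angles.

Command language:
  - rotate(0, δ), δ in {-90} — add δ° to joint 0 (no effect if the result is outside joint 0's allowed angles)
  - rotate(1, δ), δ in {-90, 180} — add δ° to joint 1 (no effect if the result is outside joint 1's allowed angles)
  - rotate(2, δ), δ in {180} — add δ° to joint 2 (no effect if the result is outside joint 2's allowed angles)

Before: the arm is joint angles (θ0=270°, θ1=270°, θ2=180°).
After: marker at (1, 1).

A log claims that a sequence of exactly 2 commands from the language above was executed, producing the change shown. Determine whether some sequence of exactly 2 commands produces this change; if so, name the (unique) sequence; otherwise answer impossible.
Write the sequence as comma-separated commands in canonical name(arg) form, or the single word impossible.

start: joint angles (θ0=270°, θ1=270°, θ2=180°)
1. rotate(0, -90) → joint angles (θ0=180°, θ1=270°, θ2=180°)
2. rotate(0, -90) → joint angles (θ0=90°, θ1=270°, θ2=180°)
uniquely the one of 16 2-step routes that fits.

rotate(0, -90), rotate(0, -90)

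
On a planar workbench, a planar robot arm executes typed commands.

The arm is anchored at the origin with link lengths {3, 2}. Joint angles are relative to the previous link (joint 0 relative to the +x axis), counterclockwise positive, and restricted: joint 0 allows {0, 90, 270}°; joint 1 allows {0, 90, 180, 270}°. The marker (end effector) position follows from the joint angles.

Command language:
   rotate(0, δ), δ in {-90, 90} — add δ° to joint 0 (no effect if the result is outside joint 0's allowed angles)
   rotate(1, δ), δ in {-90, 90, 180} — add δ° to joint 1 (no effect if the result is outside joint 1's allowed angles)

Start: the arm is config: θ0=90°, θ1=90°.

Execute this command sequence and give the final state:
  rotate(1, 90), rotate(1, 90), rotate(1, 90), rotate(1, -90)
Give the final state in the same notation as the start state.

config: θ0=90°, θ1=270°

t0: config: θ0=90°, θ1=90°
step 1 (rotate(1, 90)): config: θ0=90°, θ1=180°
step 2 (rotate(1, 90)): config: θ0=90°, θ1=270°
step 3 (rotate(1, 90)): config: θ0=90°, θ1=0°
step 4 (rotate(1, -90)): config: θ0=90°, θ1=270°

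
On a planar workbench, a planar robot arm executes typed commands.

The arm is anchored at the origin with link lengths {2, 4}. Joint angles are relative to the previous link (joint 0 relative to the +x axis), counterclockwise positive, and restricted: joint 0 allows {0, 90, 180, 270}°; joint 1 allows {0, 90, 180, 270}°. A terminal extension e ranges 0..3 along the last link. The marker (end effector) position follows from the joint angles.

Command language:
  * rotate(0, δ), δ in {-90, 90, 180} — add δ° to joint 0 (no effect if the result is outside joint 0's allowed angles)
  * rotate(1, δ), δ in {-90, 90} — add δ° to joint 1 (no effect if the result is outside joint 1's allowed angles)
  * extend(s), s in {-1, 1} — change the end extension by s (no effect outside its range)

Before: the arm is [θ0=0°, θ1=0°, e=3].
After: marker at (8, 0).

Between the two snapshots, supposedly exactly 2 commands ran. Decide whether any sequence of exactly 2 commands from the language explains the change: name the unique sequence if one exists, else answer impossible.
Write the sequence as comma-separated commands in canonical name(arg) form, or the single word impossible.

extend(1), extend(-1)

key: running extend(-1) before extend(1) would end elsewhere — order is forced
t0: [θ0=0°, θ1=0°, e=3]
[1] after extend(1): [θ0=0°, θ1=0°, e=3]
[2] after extend(-1): [θ0=0°, θ1=0°, e=2]
uniquely the one of 49 2-step routes that fits.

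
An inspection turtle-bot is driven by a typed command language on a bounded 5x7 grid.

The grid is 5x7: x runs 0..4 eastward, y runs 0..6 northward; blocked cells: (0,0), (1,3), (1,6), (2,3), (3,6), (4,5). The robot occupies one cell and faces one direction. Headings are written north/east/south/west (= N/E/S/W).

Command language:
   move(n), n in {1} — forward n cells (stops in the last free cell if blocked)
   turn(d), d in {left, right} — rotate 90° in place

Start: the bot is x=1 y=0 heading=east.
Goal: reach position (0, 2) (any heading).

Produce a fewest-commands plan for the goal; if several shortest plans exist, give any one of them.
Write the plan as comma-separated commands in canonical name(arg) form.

turn(left), move(1), move(1), turn(left), move(1)

initial: x=1 y=0 heading=east
step 1 (turn(left)): x=1 y=0 heading=north
step 2 (move(1)): x=1 y=1 heading=north
step 3 (move(1)): x=1 y=2 heading=north
step 4 (turn(left)): x=1 y=2 heading=west
step 5 (move(1)): x=0 y=2 heading=west
nothing shorter than 5 reaches the goal.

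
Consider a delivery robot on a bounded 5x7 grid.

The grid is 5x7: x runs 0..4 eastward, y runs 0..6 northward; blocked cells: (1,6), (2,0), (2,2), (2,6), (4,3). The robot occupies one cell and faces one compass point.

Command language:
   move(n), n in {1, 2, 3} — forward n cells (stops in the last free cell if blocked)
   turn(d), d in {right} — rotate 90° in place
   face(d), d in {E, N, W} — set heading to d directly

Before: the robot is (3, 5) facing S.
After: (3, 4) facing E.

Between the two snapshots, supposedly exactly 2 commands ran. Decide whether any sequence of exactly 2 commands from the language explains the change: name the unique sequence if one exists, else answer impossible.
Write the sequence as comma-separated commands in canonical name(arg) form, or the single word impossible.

key: running face(E) before move(1) would end elsewhere — order is forced
begin: (3, 5) facing S
step 1 (move(1)): (3, 4) facing S
step 2 (face(E)): (3, 4) facing E
all 49 alternatives checked — unique.

move(1), face(E)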